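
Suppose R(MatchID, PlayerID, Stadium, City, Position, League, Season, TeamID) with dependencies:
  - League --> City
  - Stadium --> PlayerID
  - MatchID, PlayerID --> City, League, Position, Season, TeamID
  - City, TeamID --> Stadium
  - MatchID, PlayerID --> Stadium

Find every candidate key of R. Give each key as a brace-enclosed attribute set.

{City, MatchID, TeamID}, {League, MatchID, TeamID}, {MatchID, PlayerID}, {MatchID, Stadium}

{MatchID} never appears on the right of any FD, so every key must include it.
{MatchID, PlayerID} is a candidate key since {MatchID, PlayerID}⁺ = {City, League, MatchID, PlayerID, Position, Season, Stadium, TeamID} covers every attribute.
{MatchID, Stadium} is a candidate key since {MatchID, Stadium}⁺ = {City, League, MatchID, PlayerID, Position, Season, Stadium, TeamID} covers every attribute.
{City, MatchID, TeamID} is a candidate key since {City, MatchID, TeamID}⁺ = {City, League, MatchID, PlayerID, Position, Season, Stadium, TeamID} covers every attribute.
{League, MatchID, TeamID} is a candidate key since {League, MatchID, TeamID}⁺ = {City, League, MatchID, PlayerID, Position, Season, Stadium, TeamID} covers every attribute.
Any other superkey properly contains one of these, so there are no further candidate keys.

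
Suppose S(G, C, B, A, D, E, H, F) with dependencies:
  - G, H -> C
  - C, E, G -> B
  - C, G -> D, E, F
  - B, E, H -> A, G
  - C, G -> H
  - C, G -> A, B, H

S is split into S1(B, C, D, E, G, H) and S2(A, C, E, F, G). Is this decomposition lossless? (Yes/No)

Common attributes: {C, E, G}; their closure is {A, B, C, D, E, F, G, H}.
Since S1 ⊆ {A, B, C, D, E, F, G, H}, the intersection is a superkey of S1; the decomposition is lossless.

Yes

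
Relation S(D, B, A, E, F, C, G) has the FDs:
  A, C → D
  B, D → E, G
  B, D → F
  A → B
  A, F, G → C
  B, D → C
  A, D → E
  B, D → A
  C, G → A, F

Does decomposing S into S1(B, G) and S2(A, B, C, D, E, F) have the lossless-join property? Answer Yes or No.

S1 ∩ S2 = {B}; its closure under F is {B}.
S1 ⊄ {B} and S2 ⊄ {B}, so the split is lossy.

No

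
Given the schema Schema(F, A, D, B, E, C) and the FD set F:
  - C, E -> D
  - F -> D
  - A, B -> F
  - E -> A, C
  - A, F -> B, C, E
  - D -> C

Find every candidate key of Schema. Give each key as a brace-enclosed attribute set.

Closure of {A, B} is {A, B, C, D, E, F}, the whole schema; {A, B} is a candidate key.
Closure of {A, F} is {A, B, C, D, E, F}, the whole schema; {A, F} is a candidate key.
Closure of {B, E} is {A, B, C, D, E, F}, the whole schema; {B, E} is a candidate key.
Closure of {E, F} is {A, B, C, D, E, F}, the whole schema; {E, F} is a candidate key.
No proper subset of any of these is a key, and no other minimal superkey exists.

{A, B}, {A, F}, {B, E}, {E, F}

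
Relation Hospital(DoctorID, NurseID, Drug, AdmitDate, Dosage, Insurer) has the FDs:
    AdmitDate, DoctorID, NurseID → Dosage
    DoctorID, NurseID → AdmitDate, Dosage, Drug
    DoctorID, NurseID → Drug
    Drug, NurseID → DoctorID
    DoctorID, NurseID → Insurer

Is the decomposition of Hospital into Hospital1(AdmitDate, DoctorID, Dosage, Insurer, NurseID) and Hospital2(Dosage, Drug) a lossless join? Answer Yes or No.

No

Hospital1 ∩ Hospital2 = {Dosage}; its closure under F is {Dosage}.
Hospital1 ⊄ {Dosage} and Hospital2 ⊄ {Dosage}, so the split is lossy.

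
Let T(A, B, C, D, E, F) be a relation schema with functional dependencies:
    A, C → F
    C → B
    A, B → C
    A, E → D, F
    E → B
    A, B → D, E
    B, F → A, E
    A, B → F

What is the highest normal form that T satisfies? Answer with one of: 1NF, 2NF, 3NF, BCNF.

Candidate keys: {A, B}, {A, C}, {A, E}, {B, F}, {C, F}, {E, F}. Prime attributes: {A, B, C, E, F}.
C → B: {C}⁺ = {B, C}, which is not all of the attributes, so the left side is not a superkey — BCNF is violated.
Since {B} ⊆ prime attributes and every other non-superkey FD also has a prime right side, the schema is in 3NF.

3NF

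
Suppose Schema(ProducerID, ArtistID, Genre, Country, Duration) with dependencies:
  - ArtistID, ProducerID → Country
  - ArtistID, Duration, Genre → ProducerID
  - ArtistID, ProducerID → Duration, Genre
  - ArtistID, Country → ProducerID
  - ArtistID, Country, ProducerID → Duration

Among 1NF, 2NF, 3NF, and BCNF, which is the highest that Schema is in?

Candidate keys: {ArtistID, Country}, {ArtistID, Duration, Genre}, {ArtistID, ProducerID}. Prime attributes: {ArtistID, Country, Duration, Genre, ProducerID}.
Each dependency's left side is a superkey — BCNF holds.

BCNF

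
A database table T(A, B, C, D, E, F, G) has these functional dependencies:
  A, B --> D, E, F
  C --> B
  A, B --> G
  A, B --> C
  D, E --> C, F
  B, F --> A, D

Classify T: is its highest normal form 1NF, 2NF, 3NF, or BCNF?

3NF

Candidate keys: {A, B}, {A, C}, {B, F}, {C, F}, {D, E}. Prime attributes: {A, B, C, D, E, F}.
For C --> B we have {C}⁺ = {B, C}; {C} is not a superkey, so BCNF fails.
But every attribute on its right side ({B}) is prime, and the same holds for every other non-superkey FD, so 3NF still holds.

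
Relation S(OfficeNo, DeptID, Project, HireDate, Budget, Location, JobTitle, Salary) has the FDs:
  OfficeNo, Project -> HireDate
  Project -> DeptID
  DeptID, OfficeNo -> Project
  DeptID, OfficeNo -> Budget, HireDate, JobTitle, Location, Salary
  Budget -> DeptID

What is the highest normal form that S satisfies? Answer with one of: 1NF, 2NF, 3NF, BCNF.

Candidate keys: {Budget, OfficeNo}, {DeptID, OfficeNo}, {OfficeNo, Project}. Prime attributes: {Budget, DeptID, OfficeNo, Project}.
For Project -> DeptID we have {Project}⁺ = {DeptID, Project}; {Project} is not a superkey, so BCNF fails.
Its right-hand attributes {DeptID} are all prime, as are those of every other non-superkey FD — the relation is in 3NF.

3NF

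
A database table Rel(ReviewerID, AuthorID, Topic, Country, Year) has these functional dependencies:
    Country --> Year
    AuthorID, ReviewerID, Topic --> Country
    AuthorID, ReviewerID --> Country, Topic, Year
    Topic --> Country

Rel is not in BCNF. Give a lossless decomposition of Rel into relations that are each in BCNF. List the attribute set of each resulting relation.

Candidate key of the original relation: {AuthorID, ReviewerID}.
Within {AuthorID, Country, ReviewerID, Topic, Year}: {Country}⁺ ∩ {AuthorID, Country, ReviewerID, Topic, Year} = {Country, Year}, not the whole set, so Country --> Year violates BCNF; decompose into {Country, Year} and {AuthorID, Country, ReviewerID, Topic}.
{Country, Year} is in BCNF.
Within {AuthorID, Country, ReviewerID, Topic}: {Topic}⁺ ∩ {AuthorID, Country, ReviewerID, Topic} = {Country, Topic}, not the whole set, so Topic --> Country violates BCNF; decompose into {Country, Topic} and {AuthorID, ReviewerID, Topic}.
{Country, Topic} is in BCNF.
{AuthorID, ReviewerID, Topic} is in BCNF.

{AuthorID, ReviewerID, Topic}; {Country, Topic}; {Country, Year}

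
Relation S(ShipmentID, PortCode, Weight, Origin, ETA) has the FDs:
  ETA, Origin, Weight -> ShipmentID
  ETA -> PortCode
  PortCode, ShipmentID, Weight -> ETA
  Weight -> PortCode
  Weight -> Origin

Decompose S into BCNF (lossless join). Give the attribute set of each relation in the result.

{ETA, PortCode}; {ETA, ShipmentID, Weight}; {Origin, Weight}

Candidate keys of the original relation: {ETA, Weight}, {ShipmentID, Weight}.
Within {ETA, Origin, PortCode, ShipmentID, Weight}: {ETA}⁺ ∩ {ETA, Origin, PortCode, ShipmentID, Weight} = {ETA, PortCode}, not the whole set, so ETA -> PortCode violates BCNF; decompose into {ETA, PortCode} and {ETA, Origin, ShipmentID, Weight}.
{ETA, PortCode}: every determinant is a superkey — BCNF.
Within {ETA, Origin, ShipmentID, Weight}: {Weight}⁺ ∩ {ETA, Origin, ShipmentID, Weight} = {Origin, Weight}, not the whole set, so Weight -> Origin violates BCNF; decompose into {Origin, Weight} and {ETA, ShipmentID, Weight}.
{Origin, Weight}: every determinant is a superkey — BCNF.
{ETA, ShipmentID, Weight}: every determinant is a superkey — BCNF.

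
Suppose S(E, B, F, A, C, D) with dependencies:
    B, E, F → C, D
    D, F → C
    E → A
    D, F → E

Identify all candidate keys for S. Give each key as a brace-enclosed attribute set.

{B, D, F}, {B, E, F}

{B, F} never appear on the right of any FD, so every key must include all of them.
{B, D, F}⁺ = {A, B, C, D, E, F} — all of the relation — so {B, D, F} is a candidate key.
{B, E, F}⁺ = {A, B, C, D, E, F} — all of the relation — so {B, E, F} is a candidate key.
These are minimal and exhaustive — every other superkey contains one of them.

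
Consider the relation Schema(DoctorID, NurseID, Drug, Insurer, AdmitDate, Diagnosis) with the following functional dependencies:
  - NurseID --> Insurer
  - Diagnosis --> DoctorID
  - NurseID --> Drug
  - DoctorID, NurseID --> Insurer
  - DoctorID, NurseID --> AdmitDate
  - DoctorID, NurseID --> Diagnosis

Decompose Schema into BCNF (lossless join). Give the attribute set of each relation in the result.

Candidate keys of the original relation: {Diagnosis, NurseID}, {DoctorID, NurseID}.
In {AdmitDate, Diagnosis, DoctorID, Drug, Insurer, NurseID}, {NurseID} is not a superkey ({NurseID}⁺ restricted to this set is {Drug, Insurer, NurseID}), so split on NurseID --> Drug, Insurer into {Drug, Insurer, NurseID} and {AdmitDate, Diagnosis, DoctorID, NurseID}.
{Drug, Insurer, NurseID}: every determinant is a superkey — BCNF.
In {AdmitDate, Diagnosis, DoctorID, NurseID}, {Diagnosis} is not a superkey ({Diagnosis}⁺ restricted to this set is {Diagnosis, DoctorID}), so split on Diagnosis --> DoctorID into {Diagnosis, DoctorID} and {AdmitDate, Diagnosis, NurseID}.
{Diagnosis, DoctorID}: every determinant is a superkey — BCNF.
{AdmitDate, Diagnosis, NurseID}: every determinant is a superkey — BCNF.

{AdmitDate, Diagnosis, NurseID}; {Diagnosis, DoctorID}; {Drug, Insurer, NurseID}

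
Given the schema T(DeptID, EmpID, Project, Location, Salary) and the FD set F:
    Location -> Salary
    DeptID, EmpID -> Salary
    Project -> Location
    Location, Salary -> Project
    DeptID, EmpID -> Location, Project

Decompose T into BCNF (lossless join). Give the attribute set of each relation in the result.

{DeptID, EmpID, Location}; {Location, Project, Salary}

Candidate key of the original relation: {DeptID, EmpID}.
In {DeptID, EmpID, Location, Project, Salary}, {Location} is not a superkey ({Location}⁺ restricted to this set is {Location, Project, Salary}), so split on Location -> Project, Salary into {Location, Project, Salary} and {DeptID, EmpID, Location}.
{Location, Project, Salary} is in BCNF.
{DeptID, EmpID, Location} is in BCNF.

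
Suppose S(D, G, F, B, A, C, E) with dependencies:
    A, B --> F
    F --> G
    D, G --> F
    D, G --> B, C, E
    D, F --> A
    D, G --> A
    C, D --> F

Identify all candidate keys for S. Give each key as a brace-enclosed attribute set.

{A, B, D}, {C, D}, {D, F}, {D, G}

No FD produces {D}, so it must be in every candidate key.
{C, D}⁺ = {A, B, C, D, E, F, G}, which is every attribute, so {C, D} is a candidate key.
{D, F}⁺ = {A, B, C, D, E, F, G}, which is every attribute, so {D, F} is a candidate key.
{D, G}⁺ = {A, B, C, D, E, F, G}, which is every attribute, so {D, G} is a candidate key.
{A, B, D}⁺ = {A, B, C, D, E, F, G}, which is every attribute, so {A, B, D} is a candidate key.
Any other superkey properly contains one of these, so there are no further candidate keys.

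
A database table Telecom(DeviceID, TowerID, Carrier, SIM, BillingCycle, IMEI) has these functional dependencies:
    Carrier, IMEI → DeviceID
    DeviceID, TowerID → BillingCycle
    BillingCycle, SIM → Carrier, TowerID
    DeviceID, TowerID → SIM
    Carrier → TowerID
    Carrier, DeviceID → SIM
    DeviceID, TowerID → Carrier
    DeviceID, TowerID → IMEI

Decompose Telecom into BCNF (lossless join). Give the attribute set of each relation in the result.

{BillingCycle, Carrier, SIM}; {BillingCycle, DeviceID, IMEI, SIM}; {Carrier, TowerID}

Candidate keys of the original relation: {BillingCycle, DeviceID, SIM}, {BillingCycle, IMEI, SIM}, {Carrier, DeviceID}, {Carrier, IMEI}, {DeviceID, TowerID}.
{BillingCycle, Carrier, DeviceID, IMEI, SIM, TowerID}: {BillingCycle, SIM} determines {BillingCycle, Carrier, SIM, TowerID} here but is not a superkey — split on BillingCycle, SIM → Carrier, TowerID, giving {BillingCycle, Carrier, SIM, TowerID} and {BillingCycle, DeviceID, IMEI, SIM}.
{BillingCycle, Carrier, SIM, TowerID}: {Carrier} determines {Carrier, TowerID} here but is not a superkey — split on Carrier → TowerID, giving {Carrier, TowerID} and {BillingCycle, Carrier, SIM}.
{Carrier, TowerID} is in BCNF.
{BillingCycle, Carrier, SIM} is in BCNF.
{BillingCycle, DeviceID, IMEI, SIM} is in BCNF.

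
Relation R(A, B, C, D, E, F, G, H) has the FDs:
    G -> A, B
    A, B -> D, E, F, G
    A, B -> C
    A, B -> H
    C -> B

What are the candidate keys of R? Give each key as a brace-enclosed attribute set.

{G}⁺ = {A, B, C, D, E, F, G, H}, which is every attribute, so {G} is a candidate key.
{A, B}⁺ = {A, B, C, D, E, F, G, H}, which is every attribute, so {A, B} is a candidate key.
{A, C}⁺ = {A, B, C, D, E, F, G, H}, which is every attribute, so {A, C} is a candidate key.
Any other superkey properly contains one of these, so there are no further candidate keys.

{A, B}, {A, C}, {G}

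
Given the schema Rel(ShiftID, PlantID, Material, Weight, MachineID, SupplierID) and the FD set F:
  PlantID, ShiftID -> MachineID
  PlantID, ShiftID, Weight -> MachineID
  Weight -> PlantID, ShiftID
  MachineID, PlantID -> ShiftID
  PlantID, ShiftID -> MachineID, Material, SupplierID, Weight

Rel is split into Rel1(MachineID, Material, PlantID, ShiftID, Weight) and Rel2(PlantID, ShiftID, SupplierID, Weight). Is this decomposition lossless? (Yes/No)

Yes

The shared attributes are {PlantID, ShiftID, Weight} and {PlantID, ShiftID, Weight}⁺ = {MachineID, Material, PlantID, ShiftID, SupplierID, Weight}.
Since Rel1 ⊆ {MachineID, Material, PlantID, ShiftID, SupplierID, Weight}, the intersection is a superkey of Rel1; the decomposition is lossless.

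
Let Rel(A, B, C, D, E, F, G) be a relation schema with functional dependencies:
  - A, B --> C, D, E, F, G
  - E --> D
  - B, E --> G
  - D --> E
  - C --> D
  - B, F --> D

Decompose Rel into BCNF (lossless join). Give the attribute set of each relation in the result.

Candidate key of the original relation: {A, B}.
Within {A, B, C, D, E, F, G}: {E}⁺ ∩ {A, B, C, D, E, F, G} = {D, E}, not the whole set, so E --> D violates BCNF; decompose into {D, E} and {A, B, C, E, F, G}.
{D, E} is in BCNF.
Within {A, B, C, E, F, G}: {B, E}⁺ ∩ {A, B, C, E, F, G} = {B, E, G}, not the whole set, so B, E --> G violates BCNF; decompose into {B, E, G} and {A, B, C, E, F}.
{B, E, G} is in BCNF.
Within {A, B, C, E, F}: {C}⁺ ∩ {A, B, C, E, F} = {C, E}, not the whole set, so C --> E violates BCNF; decompose into {C, E} and {A, B, C, F}.
{C, E} is in BCNF.
{A, B, C, F} is in BCNF.

{A, B, C, F}; {B, E, G}; {C, E}; {D, E}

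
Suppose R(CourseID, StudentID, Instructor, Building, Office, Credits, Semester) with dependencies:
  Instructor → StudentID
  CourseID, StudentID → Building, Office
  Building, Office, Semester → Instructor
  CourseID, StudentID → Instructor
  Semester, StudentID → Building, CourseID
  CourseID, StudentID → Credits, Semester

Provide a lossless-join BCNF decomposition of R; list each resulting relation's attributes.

{Building, CourseID, Credits, Instructor, Office, Semester}; {Instructor, StudentID}

Candidate keys of the original relation: {Building, Office, Semester}, {CourseID, Instructor}, {CourseID, StudentID}, {Instructor, Semester}, {Semester, StudentID}.
In {Building, CourseID, Credits, Instructor, Office, Semester, StudentID}, {Instructor} is not a superkey ({Instructor}⁺ restricted to this set is {Instructor, StudentID}), so split on Instructor → StudentID into {Instructor, StudentID} and {Building, CourseID, Credits, Instructor, Office, Semester}.
{Instructor, StudentID} has no BCNF violation.
{Building, CourseID, Credits, Instructor, Office, Semester} has no BCNF violation.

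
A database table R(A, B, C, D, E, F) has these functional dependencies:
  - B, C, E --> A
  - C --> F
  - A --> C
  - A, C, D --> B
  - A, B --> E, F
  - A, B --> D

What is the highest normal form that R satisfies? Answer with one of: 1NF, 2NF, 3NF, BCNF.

Candidate keys: {A, B}, {A, D}, {B, C, E}. Prime attributes: {A, B, C, D, E}.
For C --> F we have {C}⁺ = {C, F}; {C} is not a superkey, so BCNF fails.
C --> F has non-prime {F} on the right and a non-superkey on the left, so 3NF fails.
The proper key subset {A} of {A, B} determines non-prime {F}, so the relation is not even in 2NF.

1NF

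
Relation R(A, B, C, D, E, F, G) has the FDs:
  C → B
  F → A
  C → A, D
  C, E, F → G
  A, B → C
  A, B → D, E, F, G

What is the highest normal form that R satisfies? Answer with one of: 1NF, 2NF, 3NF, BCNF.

Candidate keys: {A, B}, {B, F}, {C}. Prime attributes: {A, B, C, F}.
F → A breaks BCNF: {F}⁺ = {A, F}, so {F} is not a superkey.
Its right-hand attributes {A} are all prime, as are those of every other non-superkey FD — the relation is in 3NF.

3NF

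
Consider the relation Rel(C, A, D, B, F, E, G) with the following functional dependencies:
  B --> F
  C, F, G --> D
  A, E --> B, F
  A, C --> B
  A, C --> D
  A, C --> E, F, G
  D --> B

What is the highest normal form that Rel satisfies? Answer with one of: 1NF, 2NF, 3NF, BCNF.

2NF

Candidate key: {A, C}. Prime attributes: {A, C}.
B --> F breaks BCNF: {B}⁺ = {B, F}, so {B} is not a superkey.
B --> F determines the non-prime attribute {F} from a non-superkey — 3NF is violated.
No non-prime attribute depends on a proper subset of any candidate key, so 2NF holds.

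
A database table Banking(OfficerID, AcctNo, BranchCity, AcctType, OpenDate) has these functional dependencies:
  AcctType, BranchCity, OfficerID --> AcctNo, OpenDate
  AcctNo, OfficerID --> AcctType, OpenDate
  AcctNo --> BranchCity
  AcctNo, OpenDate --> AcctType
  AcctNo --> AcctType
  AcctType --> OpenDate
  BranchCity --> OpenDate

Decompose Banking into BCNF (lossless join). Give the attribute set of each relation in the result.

{AcctNo, AcctType, BranchCity}; {AcctNo, OfficerID}; {AcctType, OpenDate}

Candidate keys of the original relation: {AcctNo, OfficerID}, {AcctType, BranchCity, OfficerID}.
In {AcctNo, AcctType, BranchCity, OfficerID, OpenDate}, {AcctNo} is not a superkey ({AcctNo}⁺ restricted to this set is {AcctNo, AcctType, BranchCity, OpenDate}), so split on AcctNo --> AcctType, BranchCity, OpenDate into {AcctNo, AcctType, BranchCity, OpenDate} and {AcctNo, OfficerID}.
In {AcctNo, AcctType, BranchCity, OpenDate}, {AcctType} is not a superkey ({AcctType}⁺ restricted to this set is {AcctType, OpenDate}), so split on AcctType --> OpenDate into {AcctType, OpenDate} and {AcctNo, AcctType, BranchCity}.
{AcctType, OpenDate} has no BCNF violation.
{AcctNo, AcctType, BranchCity} has no BCNF violation.
{AcctNo, OfficerID} has no BCNF violation.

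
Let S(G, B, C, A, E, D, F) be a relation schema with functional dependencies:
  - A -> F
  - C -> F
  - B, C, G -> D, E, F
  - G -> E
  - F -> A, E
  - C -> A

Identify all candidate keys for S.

No FD produces {B, C, G}, so they must be in every candidate key.
{B, C, G}⁺ = {A, B, C, D, E, F, G} — all of the relation — so {B, C, G} is a candidate key.
Every other attribute set either contains this one or has a smaller closure.

{B, C, G}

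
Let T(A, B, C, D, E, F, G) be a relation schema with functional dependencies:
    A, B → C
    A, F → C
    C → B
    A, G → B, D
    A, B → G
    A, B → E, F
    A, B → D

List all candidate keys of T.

{A, B}, {A, C}, {A, F}, {A, G}

{A} never appears on the right of any FD, so every key must include it.
{A, B}⁺ = {A, B, C, D, E, F, G}, which is every attribute, so {A, B} is a candidate key.
{A, C}⁺ = {A, B, C, D, E, F, G}, which is every attribute, so {A, C} is a candidate key.
{A, F}⁺ = {A, B, C, D, E, F, G}, which is every attribute, so {A, F} is a candidate key.
{A, G}⁺ = {A, B, C, D, E, F, G}, which is every attribute, so {A, G} is a candidate key.
No proper subset of any of these is a key, and no other minimal superkey exists.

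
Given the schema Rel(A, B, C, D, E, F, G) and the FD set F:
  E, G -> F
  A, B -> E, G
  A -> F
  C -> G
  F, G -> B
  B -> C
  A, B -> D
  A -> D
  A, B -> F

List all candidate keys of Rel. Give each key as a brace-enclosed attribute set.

{A} never appears on the right of any FD, so every key must include it.
Closure of {A, B} is {A, B, C, D, E, F, G}, the whole schema; {A, B} is a candidate key.
Closure of {A, C} is {A, B, C, D, E, F, G}, the whole schema; {A, C} is a candidate key.
Closure of {A, G} is {A, B, C, D, E, F, G}, the whole schema; {A, G} is a candidate key.
These are minimal and exhaustive — every other superkey contains one of them.

{A, B}, {A, C}, {A, G}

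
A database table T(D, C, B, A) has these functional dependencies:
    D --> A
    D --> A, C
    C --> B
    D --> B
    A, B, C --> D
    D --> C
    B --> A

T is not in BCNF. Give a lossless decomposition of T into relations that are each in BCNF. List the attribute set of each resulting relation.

Candidate keys of the original relation: {C}, {D}.
Within {A, B, C, D}: {B}⁺ ∩ {A, B, C, D} = {A, B}, not the whole set, so B --> A violates BCNF; decompose into {A, B} and {B, C, D}.
{A, B} has no BCNF violation.
{B, C, D} has no BCNF violation.

{A, B}; {B, C, D}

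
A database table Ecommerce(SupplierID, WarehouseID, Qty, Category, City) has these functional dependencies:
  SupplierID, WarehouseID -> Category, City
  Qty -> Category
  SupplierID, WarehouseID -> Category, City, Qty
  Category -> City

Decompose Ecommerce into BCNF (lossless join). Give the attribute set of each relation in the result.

Candidate key of the original relation: {SupplierID, WarehouseID}.
In {Category, City, Qty, SupplierID, WarehouseID}, {Qty} is not a superkey ({Qty}⁺ restricted to this set is {Category, City, Qty}), so split on Qty -> Category, City into {Category, City, Qty} and {Qty, SupplierID, WarehouseID}.
In {Category, City, Qty}, {Category} is not a superkey ({Category}⁺ restricted to this set is {Category, City}), so split on Category -> City into {Category, City} and {Category, Qty}.
{Category, City} has no BCNF violation.
{Category, Qty} has no BCNF violation.
{Qty, SupplierID, WarehouseID} has no BCNF violation.

{Category, City}; {Category, Qty}; {Qty, SupplierID, WarehouseID}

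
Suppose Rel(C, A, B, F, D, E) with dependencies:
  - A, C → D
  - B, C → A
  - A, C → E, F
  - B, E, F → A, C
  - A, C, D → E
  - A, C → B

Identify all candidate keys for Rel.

{A, C}, {B, C}, {B, E, F}

{A, C}⁺ = {A, B, C, D, E, F}, which is every attribute, so {A, C} is a candidate key.
{B, C}⁺ = {A, B, C, D, E, F}, which is every attribute, so {B, C} is a candidate key.
{B, E, F}⁺ = {A, B, C, D, E, F}, which is every attribute, so {B, E, F} is a candidate key.
No proper subset of any of these is a key, and no other minimal superkey exists.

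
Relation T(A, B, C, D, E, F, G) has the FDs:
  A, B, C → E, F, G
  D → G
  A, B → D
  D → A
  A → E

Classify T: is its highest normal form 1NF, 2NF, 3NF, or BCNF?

Candidate keys: {A, B, C}, {B, C, D}. Prime attributes: {A, B, C, D}.
D → G breaks BCNF: {D}⁺ = {A, D, E, G}, so {D} is not a superkey.
D → G has non-prime {G} on the right and a non-superkey on the left, so 3NF fails.
The proper key subset {A} of {A, B, C} determines non-prime {E}, so the relation is not even in 2NF.

1NF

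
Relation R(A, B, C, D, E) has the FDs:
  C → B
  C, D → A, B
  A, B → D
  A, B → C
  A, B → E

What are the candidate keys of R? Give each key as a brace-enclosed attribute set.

{A, B}⁺ = {A, B, C, D, E}, which is every attribute, so {A, B} is a candidate key.
{A, C}⁺ = {A, B, C, D, E}, which is every attribute, so {A, C} is a candidate key.
{C, D}⁺ = {A, B, C, D, E}, which is every attribute, so {C, D} is a candidate key.
These are minimal and exhaustive — every other superkey contains one of them.

{A, B}, {A, C}, {C, D}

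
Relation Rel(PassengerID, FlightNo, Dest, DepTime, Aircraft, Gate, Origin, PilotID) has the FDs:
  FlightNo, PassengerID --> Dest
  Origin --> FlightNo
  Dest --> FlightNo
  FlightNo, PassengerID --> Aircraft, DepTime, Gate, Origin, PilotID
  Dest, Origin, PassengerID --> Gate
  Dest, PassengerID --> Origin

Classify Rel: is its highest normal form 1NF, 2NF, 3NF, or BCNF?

3NF

Candidate keys: {Dest, PassengerID}, {FlightNo, PassengerID}, {Origin, PassengerID}. Prime attributes: {Dest, FlightNo, Origin, PassengerID}.
For Origin --> FlightNo we have {Origin}⁺ = {FlightNo, Origin}; {Origin} is not a superkey, so BCNF fails.
But every attribute on its right side ({FlightNo}) is prime, and the same holds for every other non-superkey FD, so 3NF still holds.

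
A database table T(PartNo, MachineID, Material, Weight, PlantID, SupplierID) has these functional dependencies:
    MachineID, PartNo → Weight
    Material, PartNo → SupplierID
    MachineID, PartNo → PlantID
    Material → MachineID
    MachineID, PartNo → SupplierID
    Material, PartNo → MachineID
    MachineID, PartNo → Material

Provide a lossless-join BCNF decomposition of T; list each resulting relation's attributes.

Candidate keys of the original relation: {MachineID, PartNo}, {Material, PartNo}.
{MachineID, Material, PartNo, PlantID, SupplierID, Weight}: {Material} determines {MachineID, Material} here but is not a superkey — split on Material → MachineID, giving {MachineID, Material} and {Material, PartNo, PlantID, SupplierID, Weight}.
{MachineID, Material}: every determinant is a superkey — BCNF.
{Material, PartNo, PlantID, SupplierID, Weight}: every determinant is a superkey — BCNF.

{MachineID, Material}; {Material, PartNo, PlantID, SupplierID, Weight}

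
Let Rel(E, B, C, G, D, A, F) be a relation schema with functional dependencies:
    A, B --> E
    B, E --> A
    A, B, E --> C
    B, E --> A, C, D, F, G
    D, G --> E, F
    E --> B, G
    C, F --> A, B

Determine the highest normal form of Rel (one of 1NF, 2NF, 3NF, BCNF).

Candidate keys: {A, B}, {C, F}, {D, G}, {E}. Prime attributes: {A, B, C, D, E, F, G}.
Each dependency's left side is a superkey — BCNF holds.

BCNF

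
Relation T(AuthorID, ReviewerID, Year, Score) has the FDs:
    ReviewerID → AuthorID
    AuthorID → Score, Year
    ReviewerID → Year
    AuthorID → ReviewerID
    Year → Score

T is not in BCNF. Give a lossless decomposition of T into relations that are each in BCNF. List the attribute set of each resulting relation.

{AuthorID, ReviewerID, Year}; {Score, Year}

Candidate keys of the original relation: {AuthorID}, {ReviewerID}.
{AuthorID, ReviewerID, Score, Year}: {Year} determines {Score, Year} here but is not a superkey — split on Year → Score, giving {Score, Year} and {AuthorID, ReviewerID, Year}.
{Score, Year} is in BCNF.
{AuthorID, ReviewerID, Year} is in BCNF.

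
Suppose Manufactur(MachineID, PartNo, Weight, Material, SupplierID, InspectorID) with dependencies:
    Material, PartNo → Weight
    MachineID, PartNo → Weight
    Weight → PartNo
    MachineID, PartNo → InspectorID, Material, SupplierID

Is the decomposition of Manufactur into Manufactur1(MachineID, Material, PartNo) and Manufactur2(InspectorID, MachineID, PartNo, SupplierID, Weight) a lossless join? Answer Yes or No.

Yes

The shared attributes are {MachineID, PartNo} and {MachineID, PartNo}⁺ = {InspectorID, MachineID, Material, PartNo, SupplierID, Weight}.
Manufactur1 is contained in that closure, so Manufactur1 ∩ Manufactur2 → Manufactur1 holds and the join is lossless.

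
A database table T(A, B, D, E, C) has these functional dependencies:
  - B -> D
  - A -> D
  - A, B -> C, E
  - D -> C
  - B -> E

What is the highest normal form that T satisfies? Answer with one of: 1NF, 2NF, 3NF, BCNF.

1NF

Candidate key: {A, B}. Prime attributes: {A, B}.
B -> D: {B}⁺ = {B, C, D, E}, which is not all of the attributes, so the left side is not a superkey — BCNF is violated.
B -> D has non-prime {D} on the right and a non-superkey on the left, so 3NF fails.
{A} is a proper subset of the key {A, B}, and {A}⁺ contains the non-prime attributes {C, D} — a partial dependency, so 2NF is violated.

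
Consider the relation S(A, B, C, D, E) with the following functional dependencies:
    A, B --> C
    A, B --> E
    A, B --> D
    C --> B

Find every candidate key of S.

{A} never appears on the right of any FD, so every key must include it.
{A, B}⁺ = {A, B, C, D, E} — all of the relation — so {A, B} is a candidate key.
{A, C}⁺ = {A, B, C, D, E} — all of the relation — so {A, C} is a candidate key.
No proper subset of any of these is a key, and no other minimal superkey exists.

{A, B}, {A, C}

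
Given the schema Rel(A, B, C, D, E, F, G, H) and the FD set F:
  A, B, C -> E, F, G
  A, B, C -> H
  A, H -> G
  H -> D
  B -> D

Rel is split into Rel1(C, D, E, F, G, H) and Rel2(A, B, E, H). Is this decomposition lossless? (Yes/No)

No

The shared attributes are {E, H} and {E, H}⁺ = {D, E, H}.
Neither Rel1 nor Rel2 is contained in that closure, so the decomposition is lossy.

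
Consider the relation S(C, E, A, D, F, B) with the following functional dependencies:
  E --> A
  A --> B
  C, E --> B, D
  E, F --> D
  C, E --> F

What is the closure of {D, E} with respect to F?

Start with {D, E}.
E --> A applies; add {A} → now {A, D, E}.
A --> B applies; add {B} → now {A, B, D, E}.
No further FD applies.

{A, B, D, E}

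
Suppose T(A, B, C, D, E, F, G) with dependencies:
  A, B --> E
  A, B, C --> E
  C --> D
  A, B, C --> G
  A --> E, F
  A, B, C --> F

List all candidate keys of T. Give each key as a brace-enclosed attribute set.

{A, B, C}

Attributes never on any right-hand side: {A, B, C} — every candidate key must contain all of them.
Closure of {A, B, C} is {A, B, C, D, E, F, G}, the whole schema; {A, B, C} is a candidate key.
No smaller or unrelated set reaches every attribute, so there are no other keys.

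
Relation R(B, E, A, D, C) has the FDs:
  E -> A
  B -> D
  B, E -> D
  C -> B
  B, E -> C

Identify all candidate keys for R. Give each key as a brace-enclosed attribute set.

{B, E}, {C, E}

Attributes never on any right-hand side: {E} — every candidate key must contain it.
Closure of {B, E} is {A, B, C, D, E}, the whole schema; {B, E} is a candidate key.
Closure of {C, E} is {A, B, C, D, E}, the whole schema; {C, E} is a candidate key.
No proper subset of any of these is a key, and no other minimal superkey exists.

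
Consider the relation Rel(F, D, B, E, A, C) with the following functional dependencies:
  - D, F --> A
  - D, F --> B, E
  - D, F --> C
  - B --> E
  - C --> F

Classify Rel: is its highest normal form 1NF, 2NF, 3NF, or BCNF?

2NF

Candidate keys: {C, D}, {D, F}. Prime attributes: {C, D, F}.
B --> E breaks BCNF: {B}⁺ = {B, E}, so {B} is not a superkey.
B --> E determines the non-prime attribute {E} from a non-superkey — 3NF is violated.
No proper subset of a key has a non-prime attribute in its closure, so there is no partial dependency; 2NF holds.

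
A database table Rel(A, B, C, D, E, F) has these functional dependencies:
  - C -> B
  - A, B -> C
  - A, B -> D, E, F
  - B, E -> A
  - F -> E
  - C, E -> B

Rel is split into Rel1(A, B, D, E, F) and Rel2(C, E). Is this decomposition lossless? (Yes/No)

No

Rel1 ∩ Rel2 = {E}; its closure under F is {E}.
Rel1 ⊄ {E} and Rel2 ⊄ {E}, so the split is lossy.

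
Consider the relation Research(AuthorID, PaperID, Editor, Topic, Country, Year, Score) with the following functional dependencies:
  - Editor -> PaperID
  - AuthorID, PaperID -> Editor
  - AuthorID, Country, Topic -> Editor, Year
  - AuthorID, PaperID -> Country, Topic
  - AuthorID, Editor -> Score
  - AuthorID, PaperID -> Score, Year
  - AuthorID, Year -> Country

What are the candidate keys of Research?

No FD produces {AuthorID}, so it must be in every candidate key.
{AuthorID, Editor}⁺ = {AuthorID, Country, Editor, PaperID, Score, Topic, Year} — all of the relation — so {AuthorID, Editor} is a candidate key.
{AuthorID, PaperID}⁺ = {AuthorID, Country, Editor, PaperID, Score, Topic, Year} — all of the relation — so {AuthorID, PaperID} is a candidate key.
{AuthorID, Country, Topic}⁺ = {AuthorID, Country, Editor, PaperID, Score, Topic, Year} — all of the relation — so {AuthorID, Country, Topic} is a candidate key.
{AuthorID, Topic, Year}⁺ = {AuthorID, Country, Editor, PaperID, Score, Topic, Year} — all of the relation — so {AuthorID, Topic, Year} is a candidate key.
Any other superkey properly contains one of these, so there are no further candidate keys.

{AuthorID, Country, Topic}, {AuthorID, Editor}, {AuthorID, PaperID}, {AuthorID, Topic, Year}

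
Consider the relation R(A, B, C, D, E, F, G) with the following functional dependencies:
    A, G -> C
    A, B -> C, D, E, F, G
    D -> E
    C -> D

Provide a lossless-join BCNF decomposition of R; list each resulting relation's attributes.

Candidate key of the original relation: {A, B}.
In {A, B, C, D, E, F, G}, {A, G} is not a superkey ({A, G}⁺ restricted to this set is {A, C, D, E, G}), so split on A, G -> C, D, E into {A, C, D, E, G} and {A, B, F, G}.
In {A, C, D, E, G}, {D} is not a superkey ({D}⁺ restricted to this set is {D, E}), so split on D -> E into {D, E} and {A, C, D, G}.
{D, E} has no BCNF violation.
In {A, C, D, G}, {C} is not a superkey ({C}⁺ restricted to this set is {C, D}), so split on C -> D into {C, D} and {A, C, G}.
{C, D} has no BCNF violation.
{A, C, G} has no BCNF violation.
{A, B, F, G} has no BCNF violation.

{A, B, F, G}; {A, C, G}; {C, D}; {D, E}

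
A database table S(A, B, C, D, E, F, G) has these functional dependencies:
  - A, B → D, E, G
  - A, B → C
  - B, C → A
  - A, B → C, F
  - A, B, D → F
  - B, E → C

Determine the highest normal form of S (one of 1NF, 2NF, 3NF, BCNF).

Candidate keys: {A, B}, {B, C}, {B, E}. Prime attributes: {A, B, C, E}.
Every FD has a superkey on the left, so the relation is in BCNF.

BCNF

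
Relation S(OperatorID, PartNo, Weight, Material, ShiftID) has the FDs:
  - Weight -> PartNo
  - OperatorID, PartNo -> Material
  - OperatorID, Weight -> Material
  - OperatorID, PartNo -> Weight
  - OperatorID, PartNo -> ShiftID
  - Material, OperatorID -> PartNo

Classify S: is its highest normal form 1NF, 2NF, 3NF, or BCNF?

Candidate keys: {Material, OperatorID}, {OperatorID, PartNo}, {OperatorID, Weight}. Prime attributes: {Material, OperatorID, PartNo, Weight}.
Weight -> PartNo breaks BCNF: {Weight}⁺ = {PartNo, Weight}, so {Weight} is not a superkey.
Since {PartNo} ⊆ prime attributes and every other non-superkey FD also has a prime right side, the schema is in 3NF.

3NF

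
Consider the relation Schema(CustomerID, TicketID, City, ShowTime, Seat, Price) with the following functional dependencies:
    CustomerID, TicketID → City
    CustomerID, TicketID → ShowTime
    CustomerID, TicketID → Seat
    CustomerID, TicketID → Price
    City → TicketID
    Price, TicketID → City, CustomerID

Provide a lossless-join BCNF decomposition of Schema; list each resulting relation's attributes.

{City, CustomerID, Price, Seat, ShowTime}; {City, TicketID}

Candidate keys of the original relation: {City, CustomerID}, {City, Price}, {CustomerID, TicketID}, {Price, TicketID}.
{City, CustomerID, Price, Seat, ShowTime, TicketID}: {City} determines {City, TicketID} here but is not a superkey — split on City → TicketID, giving {City, TicketID} and {City, CustomerID, Price, Seat, ShowTime}.
{City, TicketID} is in BCNF.
{City, CustomerID, Price, Seat, ShowTime} is in BCNF.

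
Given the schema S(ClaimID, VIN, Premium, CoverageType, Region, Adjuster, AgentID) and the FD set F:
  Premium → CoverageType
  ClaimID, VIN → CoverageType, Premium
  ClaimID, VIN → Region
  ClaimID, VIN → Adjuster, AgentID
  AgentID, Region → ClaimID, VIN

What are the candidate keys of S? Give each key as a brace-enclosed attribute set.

{AgentID, Region}⁺ = {Adjuster, AgentID, ClaimID, CoverageType, Premium, Region, VIN} — all of the relation — so {AgentID, Region} is a candidate key.
{ClaimID, VIN}⁺ = {Adjuster, AgentID, ClaimID, CoverageType, Premium, Region, VIN} — all of the relation — so {ClaimID, VIN} is a candidate key.
Any other superkey properly contains one of these, so there are no further candidate keys.

{AgentID, Region}, {ClaimID, VIN}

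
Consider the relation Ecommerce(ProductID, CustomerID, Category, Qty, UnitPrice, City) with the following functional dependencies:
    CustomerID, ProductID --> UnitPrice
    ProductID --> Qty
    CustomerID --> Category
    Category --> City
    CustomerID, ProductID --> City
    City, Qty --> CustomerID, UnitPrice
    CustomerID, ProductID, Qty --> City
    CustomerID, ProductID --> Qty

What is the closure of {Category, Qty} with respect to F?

Start with {Category, Qty}.
Category --> City applies; add {City} → now {Category, City, Qty}.
City, Qty --> CustomerID, UnitPrice applies; add {CustomerID, UnitPrice} → now {Category, City, CustomerID, Qty, UnitPrice}.
No further FD applies.

{Category, City, CustomerID, Qty, UnitPrice}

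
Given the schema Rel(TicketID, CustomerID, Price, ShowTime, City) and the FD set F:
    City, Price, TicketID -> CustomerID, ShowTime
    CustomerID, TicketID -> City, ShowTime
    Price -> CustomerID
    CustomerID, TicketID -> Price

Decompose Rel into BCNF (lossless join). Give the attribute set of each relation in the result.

{City, Price, ShowTime, TicketID}; {CustomerID, Price}

Candidate keys of the original relation: {CustomerID, TicketID}, {Price, TicketID}.
{City, CustomerID, Price, ShowTime, TicketID}: {Price} determines {CustomerID, Price} here but is not a superkey — split on Price -> CustomerID, giving {CustomerID, Price} and {City, Price, ShowTime, TicketID}.
{CustomerID, Price} has no BCNF violation.
{City, Price, ShowTime, TicketID} has no BCNF violation.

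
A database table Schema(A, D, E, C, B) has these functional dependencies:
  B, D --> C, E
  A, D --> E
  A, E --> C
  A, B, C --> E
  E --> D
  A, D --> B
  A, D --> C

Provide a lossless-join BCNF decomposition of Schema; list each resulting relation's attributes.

{A, B, D}; {B, C, E}; {D, E}

Candidate keys of the original relation: {A, B, C}, {A, D}, {A, E}.
{A, B, C, D, E}: {B, D} determines {B, C, D, E} here but is not a superkey — split on B, D --> C, E, giving {B, C, D, E} and {A, B, D}.
{B, C, D, E}: {E} determines {D, E} here but is not a superkey — split on E --> D, giving {D, E} and {B, C, E}.
{D, E}: every determinant is a superkey — BCNF.
{B, C, E}: every determinant is a superkey — BCNF.
{A, B, D}: every determinant is a superkey — BCNF.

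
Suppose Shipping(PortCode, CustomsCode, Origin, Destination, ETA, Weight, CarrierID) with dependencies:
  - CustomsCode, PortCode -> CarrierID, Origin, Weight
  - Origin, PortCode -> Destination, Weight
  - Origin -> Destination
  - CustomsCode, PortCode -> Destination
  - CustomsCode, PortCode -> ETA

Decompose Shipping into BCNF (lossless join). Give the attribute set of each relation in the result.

Candidate key of the original relation: {CustomsCode, PortCode}.
In {CarrierID, CustomsCode, Destination, ETA, Origin, PortCode, Weight}, {Origin, PortCode} is not a superkey ({Origin, PortCode}⁺ restricted to this set is {Destination, Origin, PortCode, Weight}), so split on Origin, PortCode -> Destination, Weight into {Destination, Origin, PortCode, Weight} and {CarrierID, CustomsCode, ETA, Origin, PortCode}.
In {Destination, Origin, PortCode, Weight}, {Origin} is not a superkey ({Origin}⁺ restricted to this set is {Destination, Origin}), so split on Origin -> Destination into {Destination, Origin} and {Origin, PortCode, Weight}.
{Destination, Origin} has no BCNF violation.
{Origin, PortCode, Weight} has no BCNF violation.
{CarrierID, CustomsCode, ETA, Origin, PortCode} has no BCNF violation.

{CarrierID, CustomsCode, ETA, Origin, PortCode}; {Destination, Origin}; {Origin, PortCode, Weight}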